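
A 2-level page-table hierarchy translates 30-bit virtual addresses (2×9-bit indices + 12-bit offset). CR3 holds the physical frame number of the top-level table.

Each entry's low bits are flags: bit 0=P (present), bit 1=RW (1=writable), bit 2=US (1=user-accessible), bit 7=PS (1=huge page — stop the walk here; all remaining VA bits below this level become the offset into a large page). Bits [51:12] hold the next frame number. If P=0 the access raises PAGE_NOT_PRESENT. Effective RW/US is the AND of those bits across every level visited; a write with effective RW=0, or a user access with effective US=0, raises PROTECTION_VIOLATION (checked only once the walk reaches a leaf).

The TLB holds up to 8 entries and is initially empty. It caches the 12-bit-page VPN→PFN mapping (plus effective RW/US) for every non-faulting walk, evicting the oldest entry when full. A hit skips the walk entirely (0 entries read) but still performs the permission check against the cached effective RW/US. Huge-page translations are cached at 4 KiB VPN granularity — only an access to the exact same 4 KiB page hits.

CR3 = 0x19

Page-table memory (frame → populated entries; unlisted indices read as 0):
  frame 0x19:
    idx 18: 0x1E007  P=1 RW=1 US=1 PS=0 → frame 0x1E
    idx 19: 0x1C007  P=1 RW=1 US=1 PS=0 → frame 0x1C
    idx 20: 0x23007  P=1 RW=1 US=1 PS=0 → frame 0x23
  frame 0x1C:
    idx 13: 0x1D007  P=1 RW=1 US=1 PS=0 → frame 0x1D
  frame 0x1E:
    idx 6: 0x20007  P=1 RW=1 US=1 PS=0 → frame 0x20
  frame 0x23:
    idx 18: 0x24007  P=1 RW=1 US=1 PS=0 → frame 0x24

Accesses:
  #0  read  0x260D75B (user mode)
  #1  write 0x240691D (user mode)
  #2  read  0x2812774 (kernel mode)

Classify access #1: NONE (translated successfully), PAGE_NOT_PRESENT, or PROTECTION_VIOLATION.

Walk each access:
#0 VA=0x260D75B (r,user):
  [0] read 0x19 idx=19: raw=0x1C007 flags P=1 W=1 U=1 S=0
  [1] read 0x1C idx=13: raw=0x1D007 flags P=1 W=1 U=1 S=0
  → PA=0x1D75B  (2 entries read)
#1 VA=0x240691D (w,user):
  [0] read 0x19 idx=18: raw=0x1E007 flags P=1 W=1 U=1 S=0
  [1] read 0x1E idx=6: raw=0x20007 flags P=1 W=1 U=1 S=0
  → PA=0x2091D  (2 entries read)
#2 VA=0x2812774 (r,kernel):
  [0] read 0x19 idx=20: raw=0x23007 flags P=1 W=1 U=1 S=0
  [1] read 0x23 idx=18: raw=0x24007 flags P=1 W=1 U=1 S=0
  → PA=0x24774  (2 entries read)

Access #1 fault: NONE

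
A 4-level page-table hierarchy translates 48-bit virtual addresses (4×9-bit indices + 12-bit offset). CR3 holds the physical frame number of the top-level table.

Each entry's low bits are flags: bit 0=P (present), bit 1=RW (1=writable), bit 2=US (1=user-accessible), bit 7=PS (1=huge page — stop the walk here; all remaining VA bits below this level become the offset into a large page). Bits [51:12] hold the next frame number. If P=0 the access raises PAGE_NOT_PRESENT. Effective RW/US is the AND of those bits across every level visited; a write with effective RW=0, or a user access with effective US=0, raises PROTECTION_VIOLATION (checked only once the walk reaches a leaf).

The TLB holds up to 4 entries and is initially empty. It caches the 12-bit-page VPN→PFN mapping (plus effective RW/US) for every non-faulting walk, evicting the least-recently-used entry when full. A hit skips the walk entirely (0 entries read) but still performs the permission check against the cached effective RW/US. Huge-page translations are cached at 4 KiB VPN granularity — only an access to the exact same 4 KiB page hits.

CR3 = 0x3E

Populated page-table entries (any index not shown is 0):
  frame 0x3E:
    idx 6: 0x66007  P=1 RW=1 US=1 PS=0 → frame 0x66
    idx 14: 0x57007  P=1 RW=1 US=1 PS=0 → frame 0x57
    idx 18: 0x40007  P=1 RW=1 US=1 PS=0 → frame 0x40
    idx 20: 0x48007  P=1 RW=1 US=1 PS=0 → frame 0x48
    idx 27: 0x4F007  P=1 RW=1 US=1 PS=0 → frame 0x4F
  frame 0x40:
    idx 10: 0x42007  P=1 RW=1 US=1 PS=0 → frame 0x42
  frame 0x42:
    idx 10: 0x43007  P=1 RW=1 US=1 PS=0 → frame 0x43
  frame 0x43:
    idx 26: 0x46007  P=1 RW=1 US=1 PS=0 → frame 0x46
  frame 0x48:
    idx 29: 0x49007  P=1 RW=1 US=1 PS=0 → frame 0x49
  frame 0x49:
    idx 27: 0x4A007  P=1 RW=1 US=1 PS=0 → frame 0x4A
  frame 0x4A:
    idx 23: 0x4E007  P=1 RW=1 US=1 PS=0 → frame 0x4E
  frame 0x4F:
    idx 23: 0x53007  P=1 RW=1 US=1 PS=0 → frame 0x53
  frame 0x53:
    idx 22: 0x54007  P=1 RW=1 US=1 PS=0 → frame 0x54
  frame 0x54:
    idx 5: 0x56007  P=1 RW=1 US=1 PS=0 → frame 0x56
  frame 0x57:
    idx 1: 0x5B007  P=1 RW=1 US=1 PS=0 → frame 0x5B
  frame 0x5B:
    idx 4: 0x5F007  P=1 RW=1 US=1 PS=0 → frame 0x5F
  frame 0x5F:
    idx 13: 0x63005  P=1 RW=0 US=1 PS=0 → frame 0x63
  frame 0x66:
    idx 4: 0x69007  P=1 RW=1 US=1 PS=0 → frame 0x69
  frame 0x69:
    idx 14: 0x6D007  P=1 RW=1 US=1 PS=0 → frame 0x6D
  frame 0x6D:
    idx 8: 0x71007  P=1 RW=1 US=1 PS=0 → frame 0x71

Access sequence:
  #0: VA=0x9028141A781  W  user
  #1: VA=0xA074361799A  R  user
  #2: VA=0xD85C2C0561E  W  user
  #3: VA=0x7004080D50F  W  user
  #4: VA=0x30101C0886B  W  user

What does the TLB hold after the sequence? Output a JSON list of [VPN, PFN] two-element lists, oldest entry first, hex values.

Per-access translation:
#0 VA=0x9028141A781 (w,user):
  L0 @0x3E[18] → 0x40007  P=1,RW=1,US=1,PS=0
  L1 @0x40[10] → 0x42007  P=1,RW=1,US=1,PS=0
  L2 @0x42[10] → 0x43007  P=1,RW=1,US=1,PS=0
  L3 @0x43[26] → 0x46007  P=1,RW=1,US=1,PS=0
  ⇒ phys 0x46781  [4 reads]
#1 VA=0xA074361799A (r,user):
  L0 @0x3E[20] → 0x48007  P=1,RW=1,US=1,PS=0
  L1 @0x48[29] → 0x49007  P=1,RW=1,US=1,PS=0
  L2 @0x49[27] → 0x4A007  P=1,RW=1,US=1,PS=0
  L3 @0x4A[23] → 0x4E007  P=1,RW=1,US=1,PS=0
  ⇒ phys 0x4E99A  [4 reads]
#2 VA=0xD85C2C0561E (w,user):
  L0 @0x3E[27] → 0x4F007  P=1,RW=1,US=1,PS=0
  L1 @0x4F[23] → 0x53007  P=1,RW=1,US=1,PS=0
  L2 @0x53[22] → 0x54007  P=1,RW=1,US=1,PS=0
  L3 @0x54[5] → 0x56007  P=1,RW=1,US=1,PS=0
  ⇒ phys 0x5661E  [4 reads]
#3 VA=0x7004080D50F (w,user):
  L0 @0x3E[14] → 0x57007  P=1,RW=1,US=1,PS=0
  L1 @0x57[1] → 0x5B007  P=1,RW=1,US=1,PS=0
  L2 @0x5B[4] → 0x5F007  P=1,RW=1,US=1,PS=0
  L3 @0x5F[13] → 0x63005  P=1,RW=0,US=1,PS=0
  ⇒ fault: PROTECTION_VIOLATION  — 4 lookups
#4 VA=0x30101C0886B (w,user):
  L0 @0x3E[6] → 0x66007  P=1,RW=1,US=1,PS=0
  L1 @0x66[4] → 0x69007  P=1,RW=1,US=1,PS=0
  L2 @0x69[14] → 0x6D007  P=1,RW=1,US=1,PS=0
  L3 @0x6D[8] → 0x71007  P=1,RW=1,US=1,PS=0
  ⇒ phys 0x7186B  [4 reads]

TLB: [["0x9028141A", "0x46"], ["0xA0743617", "0x4E"], ["0xD85C2C05", "0x56"], ["0x30101C08", "0x71"]]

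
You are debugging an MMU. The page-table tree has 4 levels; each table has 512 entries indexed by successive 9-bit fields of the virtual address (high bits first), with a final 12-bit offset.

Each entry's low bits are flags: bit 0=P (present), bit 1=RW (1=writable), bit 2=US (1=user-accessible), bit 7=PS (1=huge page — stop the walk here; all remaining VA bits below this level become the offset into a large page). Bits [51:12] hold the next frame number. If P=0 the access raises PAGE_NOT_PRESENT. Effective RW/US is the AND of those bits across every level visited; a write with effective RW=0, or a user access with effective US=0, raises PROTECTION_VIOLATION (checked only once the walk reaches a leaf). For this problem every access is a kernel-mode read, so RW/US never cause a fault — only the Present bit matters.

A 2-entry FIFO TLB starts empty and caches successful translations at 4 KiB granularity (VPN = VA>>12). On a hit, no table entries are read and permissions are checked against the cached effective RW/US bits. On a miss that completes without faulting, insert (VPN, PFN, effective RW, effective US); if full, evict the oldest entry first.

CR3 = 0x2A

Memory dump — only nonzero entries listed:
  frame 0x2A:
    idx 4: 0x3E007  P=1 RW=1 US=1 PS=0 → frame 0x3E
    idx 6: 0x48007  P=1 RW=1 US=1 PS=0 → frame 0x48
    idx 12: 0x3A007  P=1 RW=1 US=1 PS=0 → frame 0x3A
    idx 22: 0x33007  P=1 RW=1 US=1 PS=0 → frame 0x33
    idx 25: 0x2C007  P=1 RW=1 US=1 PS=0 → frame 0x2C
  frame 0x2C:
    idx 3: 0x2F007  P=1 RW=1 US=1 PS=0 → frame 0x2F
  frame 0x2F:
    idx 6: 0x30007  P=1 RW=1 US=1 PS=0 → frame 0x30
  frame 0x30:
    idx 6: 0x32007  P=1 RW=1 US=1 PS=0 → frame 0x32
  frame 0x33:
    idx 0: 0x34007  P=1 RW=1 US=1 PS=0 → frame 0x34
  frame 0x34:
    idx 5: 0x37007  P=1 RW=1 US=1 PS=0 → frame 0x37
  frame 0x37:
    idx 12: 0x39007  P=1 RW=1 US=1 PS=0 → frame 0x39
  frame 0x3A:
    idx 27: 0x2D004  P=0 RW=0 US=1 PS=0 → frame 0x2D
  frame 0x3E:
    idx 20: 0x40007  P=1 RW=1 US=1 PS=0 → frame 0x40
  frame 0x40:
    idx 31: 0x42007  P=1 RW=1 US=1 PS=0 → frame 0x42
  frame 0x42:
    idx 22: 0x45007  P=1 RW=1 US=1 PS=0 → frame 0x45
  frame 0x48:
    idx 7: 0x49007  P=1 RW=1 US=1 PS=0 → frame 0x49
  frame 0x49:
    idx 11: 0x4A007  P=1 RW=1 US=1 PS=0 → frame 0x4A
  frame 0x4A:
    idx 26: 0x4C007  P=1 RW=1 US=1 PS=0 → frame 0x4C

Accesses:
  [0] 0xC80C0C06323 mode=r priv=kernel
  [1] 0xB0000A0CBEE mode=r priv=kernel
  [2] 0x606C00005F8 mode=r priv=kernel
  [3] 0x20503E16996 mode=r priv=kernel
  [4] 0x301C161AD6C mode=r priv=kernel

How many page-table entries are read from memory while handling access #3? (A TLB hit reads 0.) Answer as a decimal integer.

Walk each access:
#0 VA=0xC80C0C06323 (r,kernel):
  L0 @0x2A[25] → 0x2C007  P=1,RW=1,US=1,PS=0
  L1 @0x2C[3] → 0x2F007  P=1,RW=1,US=1,PS=0
  L2 @0x2F[6] → 0x30007  P=1,RW=1,US=1,PS=0
  L3 @0x30[6] → 0x32007  P=1,RW=1,US=1,PS=0
  → PA=0x32323  (4 entries read)
#1 VA=0xB0000A0CBEE (r,kernel):
  L0 @0x2A[22] → 0x33007  P=1,RW=1,US=1,PS=0
  L1 @0x33[0] → 0x34007  P=1,RW=1,US=1,PS=0
  L2 @0x34[5] → 0x37007  P=1,RW=1,US=1,PS=0
  L3 @0x37[12] → 0x39007  P=1,RW=1,US=1,PS=0
  → PA=0x39BEE  (4 entries read)
#2 VA=0x606C00005F8 (r,kernel):
  L0 @0x2A[12] → 0x3A007  P=1,RW=1,US=1,PS=0
  L1 @0x3A[27] → 0x2D004  P=0,RW=0,US=1,PS=0
  ✗ PAGE_NOT_PRESENT  [2 reads]
#3 VA=0x20503E16996 (r,kernel):
  L0 @0x2A[4] → 0x3E007  P=1,RW=1,US=1,PS=0
  L1 @0x3E[20] → 0x40007  P=1,RW=1,US=1,PS=0
  L2 @0x40[31] → 0x42007  P=1,RW=1,US=1,PS=0
  L3 @0x42[22] → 0x45007  P=1,RW=1,US=1,PS=0
  → PA=0x45996  (4 entries read)
#4 VA=0x301C161AD6C (r,kernel):
  L0 @0x2A[6] → 0x48007  P=1,RW=1,US=1,PS=0
  L1 @0x48[7] → 0x49007  P=1,RW=1,US=1,PS=0
  L2 @0x49[11] → 0x4A007  P=1,RW=1,US=1,PS=0
  L3 @0x4A[26] → 0x4C007  P=1,RW=1,US=1,PS=0
  → PA=0x4CD6C  (4 entries read)

Entries read for #3: 4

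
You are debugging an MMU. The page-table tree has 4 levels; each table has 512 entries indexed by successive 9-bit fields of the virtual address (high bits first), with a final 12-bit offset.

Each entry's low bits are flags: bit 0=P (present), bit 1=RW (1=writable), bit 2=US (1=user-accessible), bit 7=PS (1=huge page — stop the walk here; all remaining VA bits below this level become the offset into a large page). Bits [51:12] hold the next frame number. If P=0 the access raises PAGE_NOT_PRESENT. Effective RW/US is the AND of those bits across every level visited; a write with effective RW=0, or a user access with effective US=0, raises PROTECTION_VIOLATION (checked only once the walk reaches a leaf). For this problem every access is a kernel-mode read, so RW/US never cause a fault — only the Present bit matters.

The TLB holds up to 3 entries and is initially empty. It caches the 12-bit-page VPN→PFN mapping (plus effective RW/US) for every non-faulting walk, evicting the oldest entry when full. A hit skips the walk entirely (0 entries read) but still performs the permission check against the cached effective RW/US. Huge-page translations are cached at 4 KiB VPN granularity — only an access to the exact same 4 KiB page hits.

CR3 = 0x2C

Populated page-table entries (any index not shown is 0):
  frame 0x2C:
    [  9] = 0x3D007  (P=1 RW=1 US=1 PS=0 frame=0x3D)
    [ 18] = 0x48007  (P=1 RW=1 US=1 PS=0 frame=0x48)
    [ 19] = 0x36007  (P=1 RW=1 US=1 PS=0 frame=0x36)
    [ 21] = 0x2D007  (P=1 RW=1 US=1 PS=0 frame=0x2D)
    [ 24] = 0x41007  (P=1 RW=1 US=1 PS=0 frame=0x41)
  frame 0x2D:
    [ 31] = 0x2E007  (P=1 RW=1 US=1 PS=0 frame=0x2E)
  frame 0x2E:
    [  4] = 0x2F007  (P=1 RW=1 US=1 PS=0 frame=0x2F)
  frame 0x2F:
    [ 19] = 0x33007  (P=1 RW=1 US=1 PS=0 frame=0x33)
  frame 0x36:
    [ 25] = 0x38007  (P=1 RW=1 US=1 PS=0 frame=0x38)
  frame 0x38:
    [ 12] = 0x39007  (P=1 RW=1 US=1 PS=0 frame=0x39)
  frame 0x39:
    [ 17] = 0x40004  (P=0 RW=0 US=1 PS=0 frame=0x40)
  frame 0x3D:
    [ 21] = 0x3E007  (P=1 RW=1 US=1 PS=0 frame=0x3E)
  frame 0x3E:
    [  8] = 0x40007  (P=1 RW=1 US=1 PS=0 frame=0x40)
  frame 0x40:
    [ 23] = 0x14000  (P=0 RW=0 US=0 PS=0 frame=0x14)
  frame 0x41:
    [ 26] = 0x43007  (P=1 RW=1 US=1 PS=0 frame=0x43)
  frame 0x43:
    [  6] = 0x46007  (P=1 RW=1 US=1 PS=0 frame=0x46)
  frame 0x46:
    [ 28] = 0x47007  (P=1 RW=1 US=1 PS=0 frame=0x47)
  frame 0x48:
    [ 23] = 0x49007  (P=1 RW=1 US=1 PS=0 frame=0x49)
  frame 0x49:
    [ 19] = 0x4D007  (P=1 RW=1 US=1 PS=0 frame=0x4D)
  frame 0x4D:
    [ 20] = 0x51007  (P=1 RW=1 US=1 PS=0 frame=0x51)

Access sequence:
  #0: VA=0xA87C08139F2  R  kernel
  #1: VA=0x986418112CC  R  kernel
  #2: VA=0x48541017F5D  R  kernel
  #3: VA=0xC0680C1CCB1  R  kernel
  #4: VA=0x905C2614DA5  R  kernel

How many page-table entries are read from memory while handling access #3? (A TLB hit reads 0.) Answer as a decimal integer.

Walk each access:
#0 VA=0xA87C08139F2 (r,kernel):
  L0: frame=0x2C idx=21 entry=0x2D007 [P=1 RW=1 US=1 PS=0]
  L1: frame=0x2D idx=31 entry=0x2E007 [P=1 RW=1 US=1 PS=0]
  L2: frame=0x2E idx=4 entry=0x2F007 [P=1 RW=1 US=1 PS=0]
  L3: frame=0x2F idx=19 entry=0x33007 [P=1 RW=1 US=1 PS=0]
  ✓ 0x339F2  — 4 lookups
#1 VA=0x986418112CC (r,kernel):
  L0: frame=0x2C idx=19 entry=0x36007 [P=1 RW=1 US=1 PS=0]
  L1: frame=0x36 idx=25 entry=0x38007 [P=1 RW=1 US=1 PS=0]
  L2: frame=0x38 idx=12 entry=0x39007 [P=1 RW=1 US=1 PS=0]
  L3: frame=0x39 idx=17 entry=0x40004 [P=0 RW=0 US=1 PS=0]
  ✗ PAGE_NOT_PRESENT  [4 reads]
#2 VA=0x48541017F5D (r,kernel):
  L0: frame=0x2C idx=9 entry=0x3D007 [P=1 RW=1 US=1 PS=0]
  L1: frame=0x3D idx=21 entry=0x3E007 [P=1 RW=1 US=1 PS=0]
  L2: frame=0x3E idx=8 entry=0x40007 [P=1 RW=1 US=1 PS=0]
  L3: frame=0x40 idx=23 entry=0x14000 [P=0 RW=0 US=0 PS=0]
  ✗ PAGE_NOT_PRESENT  [4 reads]
#3 VA=0xC0680C1CCB1 (r,kernel):
  L0: frame=0x2C idx=24 entry=0x41007 [P=1 RW=1 US=1 PS=0]
  L1: frame=0x41 idx=26 entry=0x43007 [P=1 RW=1 US=1 PS=0]
  L2: frame=0x43 idx=6 entry=0x46007 [P=1 RW=1 US=1 PS=0]
  L3: frame=0x46 idx=28 entry=0x47007 [P=1 RW=1 US=1 PS=0]
  ✓ 0x47CB1  — 4 lookups
#4 VA=0x905C2614DA5 (r,kernel):
  L0: frame=0x2C idx=18 entry=0x48007 [P=1 RW=1 US=1 PS=0]
  L1: frame=0x48 idx=23 entry=0x49007 [P=1 RW=1 US=1 PS=0]
  L2: frame=0x49 idx=19 entry=0x4D007 [P=1 RW=1 US=1 PS=0]
  L3: frame=0x4D idx=20 entry=0x51007 [P=1 RW=1 US=1 PS=0]
  ✓ 0x51DA5  — 4 lookups

Entries read for #3: 4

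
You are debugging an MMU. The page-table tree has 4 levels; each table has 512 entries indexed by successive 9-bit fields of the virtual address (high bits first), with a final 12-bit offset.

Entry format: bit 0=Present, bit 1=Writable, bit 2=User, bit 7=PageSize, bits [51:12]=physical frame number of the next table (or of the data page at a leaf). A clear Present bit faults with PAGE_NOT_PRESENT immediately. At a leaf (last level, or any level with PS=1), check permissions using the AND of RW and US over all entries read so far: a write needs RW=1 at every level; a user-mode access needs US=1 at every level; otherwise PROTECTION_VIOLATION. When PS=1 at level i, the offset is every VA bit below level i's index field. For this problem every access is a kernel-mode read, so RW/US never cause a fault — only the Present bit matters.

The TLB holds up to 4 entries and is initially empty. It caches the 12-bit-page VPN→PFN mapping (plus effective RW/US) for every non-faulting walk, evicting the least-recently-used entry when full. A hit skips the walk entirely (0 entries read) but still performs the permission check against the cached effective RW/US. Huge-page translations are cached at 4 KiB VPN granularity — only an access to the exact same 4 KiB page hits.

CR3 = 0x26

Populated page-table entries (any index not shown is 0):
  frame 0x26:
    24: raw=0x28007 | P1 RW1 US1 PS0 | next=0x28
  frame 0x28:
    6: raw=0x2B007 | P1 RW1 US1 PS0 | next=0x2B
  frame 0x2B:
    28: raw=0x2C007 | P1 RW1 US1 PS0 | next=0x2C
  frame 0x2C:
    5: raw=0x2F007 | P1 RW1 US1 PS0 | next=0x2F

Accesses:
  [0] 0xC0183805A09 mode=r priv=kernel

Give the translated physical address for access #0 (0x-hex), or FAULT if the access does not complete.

Trace:
#0 VA=0xC0183805A09 (r,kernel):
  L0 @0x26[24] → 0x28007  P=1,RW=1,US=1,PS=0
  L1 @0x28[6] → 0x2B007  P=1,RW=1,US=1,PS=0
  L2 @0x2B[28] → 0x2C007  P=1,RW=1,US=1,PS=0
  L3 @0x2C[5] → 0x2F007  P=1,RW=1,US=1,PS=0
  ✓ 0x2FA09  — 4 lookups

Access #0 PA: 0x2FA09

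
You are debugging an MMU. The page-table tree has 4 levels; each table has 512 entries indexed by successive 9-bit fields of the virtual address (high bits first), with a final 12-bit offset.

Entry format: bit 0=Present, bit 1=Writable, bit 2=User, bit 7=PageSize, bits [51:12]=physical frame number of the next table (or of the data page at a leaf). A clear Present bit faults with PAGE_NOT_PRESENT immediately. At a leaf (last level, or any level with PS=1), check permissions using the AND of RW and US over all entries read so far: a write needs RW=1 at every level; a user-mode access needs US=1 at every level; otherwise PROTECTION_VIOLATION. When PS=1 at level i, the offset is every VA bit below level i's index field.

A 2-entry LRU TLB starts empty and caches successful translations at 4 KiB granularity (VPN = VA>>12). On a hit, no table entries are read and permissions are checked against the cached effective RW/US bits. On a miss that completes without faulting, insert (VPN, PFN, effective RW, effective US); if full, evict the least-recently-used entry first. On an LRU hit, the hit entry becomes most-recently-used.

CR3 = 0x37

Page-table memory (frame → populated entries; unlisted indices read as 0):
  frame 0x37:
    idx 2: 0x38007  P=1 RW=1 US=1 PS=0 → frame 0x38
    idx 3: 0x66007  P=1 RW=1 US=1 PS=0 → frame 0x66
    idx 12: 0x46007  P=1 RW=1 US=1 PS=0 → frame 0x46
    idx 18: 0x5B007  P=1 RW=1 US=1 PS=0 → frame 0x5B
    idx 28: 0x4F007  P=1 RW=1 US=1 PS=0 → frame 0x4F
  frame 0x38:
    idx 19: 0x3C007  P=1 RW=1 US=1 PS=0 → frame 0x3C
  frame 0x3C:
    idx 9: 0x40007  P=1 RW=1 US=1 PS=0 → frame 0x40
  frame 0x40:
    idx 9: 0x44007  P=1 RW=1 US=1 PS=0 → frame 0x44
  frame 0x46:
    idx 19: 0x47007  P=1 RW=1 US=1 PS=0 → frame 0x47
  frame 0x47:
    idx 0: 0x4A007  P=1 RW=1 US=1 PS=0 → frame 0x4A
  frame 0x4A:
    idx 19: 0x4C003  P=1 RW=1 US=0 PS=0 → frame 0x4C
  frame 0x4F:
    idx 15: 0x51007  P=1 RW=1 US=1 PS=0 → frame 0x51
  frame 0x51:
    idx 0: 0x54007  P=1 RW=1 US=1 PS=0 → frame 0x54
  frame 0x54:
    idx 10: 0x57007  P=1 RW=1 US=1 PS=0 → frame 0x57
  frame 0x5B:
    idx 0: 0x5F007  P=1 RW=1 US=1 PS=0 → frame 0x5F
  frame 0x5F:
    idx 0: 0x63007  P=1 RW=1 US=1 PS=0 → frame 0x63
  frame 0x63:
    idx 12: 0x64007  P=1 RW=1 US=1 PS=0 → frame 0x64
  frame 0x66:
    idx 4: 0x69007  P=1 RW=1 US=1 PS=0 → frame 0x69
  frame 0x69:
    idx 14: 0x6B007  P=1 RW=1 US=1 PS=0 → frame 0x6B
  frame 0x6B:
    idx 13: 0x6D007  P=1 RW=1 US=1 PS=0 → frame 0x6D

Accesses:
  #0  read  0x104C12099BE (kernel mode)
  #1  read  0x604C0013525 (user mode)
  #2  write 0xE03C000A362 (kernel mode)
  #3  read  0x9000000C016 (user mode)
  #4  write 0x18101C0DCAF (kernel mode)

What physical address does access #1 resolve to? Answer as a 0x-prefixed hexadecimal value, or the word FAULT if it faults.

Trace:
#0 VA=0x104C12099BE (r,kernel):
  L0 @0x37[2] → 0x38007  P=1,RW=1,US=1,PS=0
  L1 @0x38[19] → 0x3C007  P=1,RW=1,US=1,PS=0
  L2 @0x3C[9] → 0x40007  P=1,RW=1,US=1,PS=0
  L3 @0x40[9] → 0x44007  P=1,RW=1,US=1,PS=0
  ⇒ phys 0x449BE  [4 reads]
#1 VA=0x604C0013525 (r,user):
  L0 @0x37[12] → 0x46007  P=1,RW=1,US=1,PS=0
  L1 @0x46[19] → 0x47007  P=1,RW=1,US=1,PS=0
  L2 @0x47[0] → 0x4A007  P=1,RW=1,US=1,PS=0
  L3 @0x4A[19] → 0x4C003  P=1,RW=1,US=0,PS=0
  ✗ PROTECTION_VIOLATION  [4 reads]
#2 VA=0xE03C000A362 (w,kernel):
  L0 @0x37[28] → 0x4F007  P=1,RW=1,US=1,PS=0
  L1 @0x4F[15] → 0x51007  P=1,RW=1,US=1,PS=0
  L2 @0x51[0] → 0x54007  P=1,RW=1,US=1,PS=0
  L3 @0x54[10] → 0x57007  P=1,RW=1,US=1,PS=0
  ⇒ phys 0x57362  [4 reads]
#3 VA=0x9000000C016 (r,user):
  L0 @0x37[18] → 0x5B007  P=1,RW=1,US=1,PS=0
  L1 @0x5B[0] → 0x5F007  P=1,RW=1,US=1,PS=0
  L2 @0x5F[0] → 0x63007  P=1,RW=1,US=1,PS=0
  L3 @0x63[12] → 0x64007  P=1,RW=1,US=1,PS=0
  ⇒ phys 0x64016  [4 reads]
#4 VA=0x18101C0DCAF (w,kernel):
  L0 @0x37[3] → 0x66007  P=1,RW=1,US=1,PS=0
  L1 @0x66[4] → 0x69007  P=1,RW=1,US=1,PS=0
  L2 @0x69[14] → 0x6B007  P=1,RW=1,US=1,PS=0
  L3 @0x6B[13] → 0x6D007  P=1,RW=1,US=1,PS=0
  ⇒ phys 0x6DCAF  [4 reads]

Access #1 PA: FAULT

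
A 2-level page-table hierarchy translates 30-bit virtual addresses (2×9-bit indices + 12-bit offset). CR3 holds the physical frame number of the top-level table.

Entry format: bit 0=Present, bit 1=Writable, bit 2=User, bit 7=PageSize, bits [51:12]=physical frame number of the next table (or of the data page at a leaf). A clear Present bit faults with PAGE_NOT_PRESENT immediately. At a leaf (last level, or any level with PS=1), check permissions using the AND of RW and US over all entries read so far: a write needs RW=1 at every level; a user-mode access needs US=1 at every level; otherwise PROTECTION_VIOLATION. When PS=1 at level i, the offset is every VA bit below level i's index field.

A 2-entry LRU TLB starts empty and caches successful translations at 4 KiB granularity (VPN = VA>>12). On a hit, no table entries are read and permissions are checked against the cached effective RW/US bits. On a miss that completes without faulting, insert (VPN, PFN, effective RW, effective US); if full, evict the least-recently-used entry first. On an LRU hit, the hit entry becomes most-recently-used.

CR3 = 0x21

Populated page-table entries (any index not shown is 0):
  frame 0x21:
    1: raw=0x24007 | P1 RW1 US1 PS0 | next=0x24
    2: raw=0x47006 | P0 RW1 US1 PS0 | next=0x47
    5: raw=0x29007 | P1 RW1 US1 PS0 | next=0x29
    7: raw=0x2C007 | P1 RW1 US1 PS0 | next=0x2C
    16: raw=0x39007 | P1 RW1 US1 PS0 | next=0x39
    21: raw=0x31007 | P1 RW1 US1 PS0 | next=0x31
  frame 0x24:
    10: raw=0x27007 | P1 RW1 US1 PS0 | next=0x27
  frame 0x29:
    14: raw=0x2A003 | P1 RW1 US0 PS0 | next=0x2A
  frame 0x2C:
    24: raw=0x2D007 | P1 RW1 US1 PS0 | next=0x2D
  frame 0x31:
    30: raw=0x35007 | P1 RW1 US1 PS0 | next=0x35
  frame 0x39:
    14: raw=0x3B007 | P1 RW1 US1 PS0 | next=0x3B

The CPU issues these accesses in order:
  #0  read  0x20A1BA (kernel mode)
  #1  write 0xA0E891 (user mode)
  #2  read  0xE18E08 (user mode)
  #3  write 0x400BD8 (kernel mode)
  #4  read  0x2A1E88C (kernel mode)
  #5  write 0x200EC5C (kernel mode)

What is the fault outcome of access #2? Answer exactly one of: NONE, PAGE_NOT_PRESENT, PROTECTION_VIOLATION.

Trace:
#0 VA=0x20A1BA (r,kernel):
  L0 @0x21[1] → 0x24007  P=1,RW=1,US=1,PS=0
  L1 @0x24[10] → 0x27007  P=1,RW=1,US=1,PS=0
  → PA=0x271BA  (2 entries read)
#1 VA=0xA0E891 (w,user):
  L0 @0x21[5] → 0x29007  P=1,RW=1,US=1,PS=0
  L1 @0x29[14] → 0x2A003  P=1,RW=1,US=0,PS=0
  → PROTECTION_VIOLATION  (2 entries read)
#2 VA=0xE18E08 (r,user):
  L0 @0x21[7] → 0x2C007  P=1,RW=1,US=1,PS=0
  L1 @0x2C[24] → 0x2D007  P=1,RW=1,US=1,PS=0
  → PA=0x2DE08  (2 entries read)
#3 VA=0x400BD8 (w,kernel):
  L0 @0x21[2] → 0x47006  P=0,RW=1,US=1,PS=0
  → PAGE_NOT_PRESENT  (1 entries read)
#4 VA=0x2A1E88C (r,kernel):
  L0 @0x21[21] → 0x31007  P=1,RW=1,US=1,PS=0
  L1 @0x31[30] → 0x35007  P=1,RW=1,US=1,PS=0
  → PA=0x3588C  (2 entries read)
#5 VA=0x200EC5C (w,kernel):
  L0 @0x21[16] → 0x39007  P=1,RW=1,US=1,PS=0
  L1 @0x39[14] → 0x3B007  P=1,RW=1,US=1,PS=0
  → PA=0x3BC5C  (2 entries read)

Access #2 fault: NONE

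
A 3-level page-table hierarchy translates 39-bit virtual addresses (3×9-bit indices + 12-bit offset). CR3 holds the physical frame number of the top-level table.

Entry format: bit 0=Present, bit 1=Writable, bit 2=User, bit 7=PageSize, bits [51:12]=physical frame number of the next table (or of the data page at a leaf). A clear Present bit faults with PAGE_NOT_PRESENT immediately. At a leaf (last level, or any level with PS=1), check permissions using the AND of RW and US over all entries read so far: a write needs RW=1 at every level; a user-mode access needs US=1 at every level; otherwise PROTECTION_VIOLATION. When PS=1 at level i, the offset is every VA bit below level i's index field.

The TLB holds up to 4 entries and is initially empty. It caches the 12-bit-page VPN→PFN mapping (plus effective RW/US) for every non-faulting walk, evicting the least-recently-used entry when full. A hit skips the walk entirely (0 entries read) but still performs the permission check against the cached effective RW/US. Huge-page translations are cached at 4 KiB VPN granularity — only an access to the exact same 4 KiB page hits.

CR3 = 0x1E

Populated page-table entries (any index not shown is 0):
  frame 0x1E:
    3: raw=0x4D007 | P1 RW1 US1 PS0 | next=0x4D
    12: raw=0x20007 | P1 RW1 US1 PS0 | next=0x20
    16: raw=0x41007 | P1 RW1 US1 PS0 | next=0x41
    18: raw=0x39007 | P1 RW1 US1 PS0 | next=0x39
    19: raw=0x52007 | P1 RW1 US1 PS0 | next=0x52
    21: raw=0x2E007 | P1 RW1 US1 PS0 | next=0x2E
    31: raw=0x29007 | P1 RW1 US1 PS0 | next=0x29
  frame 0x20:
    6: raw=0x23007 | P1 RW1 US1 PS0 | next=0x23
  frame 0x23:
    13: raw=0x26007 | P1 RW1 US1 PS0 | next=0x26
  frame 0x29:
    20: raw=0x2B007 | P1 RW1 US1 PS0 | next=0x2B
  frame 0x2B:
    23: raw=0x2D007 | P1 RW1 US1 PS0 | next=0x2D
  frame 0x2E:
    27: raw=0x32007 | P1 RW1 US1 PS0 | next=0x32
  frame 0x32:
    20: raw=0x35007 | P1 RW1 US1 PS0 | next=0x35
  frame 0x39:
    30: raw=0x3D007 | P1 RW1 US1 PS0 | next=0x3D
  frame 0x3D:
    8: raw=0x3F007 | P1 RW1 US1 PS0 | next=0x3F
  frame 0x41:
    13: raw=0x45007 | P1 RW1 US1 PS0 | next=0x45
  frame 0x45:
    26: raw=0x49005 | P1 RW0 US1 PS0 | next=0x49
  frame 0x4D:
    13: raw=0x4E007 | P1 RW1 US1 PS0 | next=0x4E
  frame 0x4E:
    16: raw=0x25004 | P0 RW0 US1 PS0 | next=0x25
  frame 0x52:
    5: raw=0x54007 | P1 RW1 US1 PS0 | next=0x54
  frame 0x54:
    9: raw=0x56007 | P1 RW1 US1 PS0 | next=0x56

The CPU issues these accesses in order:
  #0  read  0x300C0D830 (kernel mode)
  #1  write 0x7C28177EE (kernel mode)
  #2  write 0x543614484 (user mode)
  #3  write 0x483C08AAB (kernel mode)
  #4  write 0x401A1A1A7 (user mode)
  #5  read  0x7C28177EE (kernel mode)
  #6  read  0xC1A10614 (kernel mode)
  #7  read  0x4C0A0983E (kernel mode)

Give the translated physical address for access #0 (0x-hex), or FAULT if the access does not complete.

Per-access translation:
#0 VA=0x300C0D830 (r,kernel):
  L0: frame=0x1E idx=12 entry=0x20007 [P=1 RW=1 US=1 PS=0]
  L1: frame=0x20 idx=6 entry=0x23007 [P=1 RW=1 US=1 PS=0]
  L2: frame=0x23 idx=13 entry=0x26007 [P=1 RW=1 US=1 PS=0]
  → PA=0x26830  (3 entries read)
#1 VA=0x7C28177EE (w,kernel):
  L0: frame=0x1E idx=31 entry=0x29007 [P=1 RW=1 US=1 PS=0]
  L1: frame=0x29 idx=20 entry=0x2B007 [P=1 RW=1 US=1 PS=0]
  L2: frame=0x2B idx=23 entry=0x2D007 [P=1 RW=1 US=1 PS=0]
  → PA=0x2D7EE  (3 entries read)
#2 VA=0x543614484 (w,user):
  L0: frame=0x1E idx=21 entry=0x2E007 [P=1 RW=1 US=1 PS=0]
  L1: frame=0x2E idx=27 entry=0x32007 [P=1 RW=1 US=1 PS=0]
  L2: frame=0x32 idx=20 entry=0x35007 [P=1 RW=1 US=1 PS=0]
  → PA=0x35484  (3 entries read)
#3 VA=0x483C08AAB (w,kernel):
  L0: frame=0x1E idx=18 entry=0x39007 [P=1 RW=1 US=1 PS=0]
  L1: frame=0x39 idx=30 entry=0x3D007 [P=1 RW=1 US=1 PS=0]
  L2: frame=0x3D idx=8 entry=0x3F007 [P=1 RW=1 US=1 PS=0]
  → PA=0x3FAAB  (3 entries read)
#4 VA=0x401A1A1A7 (w,user):
  L0: frame=0x1E idx=16 entry=0x41007 [P=1 RW=1 US=1 PS=0]
  L1: frame=0x41 idx=13 entry=0x45007 [P=1 RW=1 US=1 PS=0]
  L2: frame=0x45 idx=26 entry=0x49005 [P=1 RW=0 US=1 PS=0]
  ✗ PROTECTION_VIOLATION  [3 reads]
#5 VA=0x7C28177EE (r,kernel):
  TLB hit vpn=0x7C2817 → PA=0x2D7EE
#6 VA=0xC1A10614 (r,kernel):
  L0: frame=0x1E idx=3 entry=0x4D007 [P=1 RW=1 US=1 PS=0]
  L1: frame=0x4D idx=13 entry=0x4E007 [P=1 RW=1 US=1 PS=0]
  L2: frame=0x4E idx=16 entry=0x25004 [P=0 RW=0 US=1 PS=0]
  ✗ PAGE_NOT_PRESENT  [3 reads]
#7 VA=0x4C0A0983E (r,kernel):
  L0: frame=0x1E idx=19 entry=0x52007 [P=1 RW=1 US=1 PS=0]
  L1: frame=0x52 idx=5 entry=0x54007 [P=1 RW=1 US=1 PS=0]
  L2: frame=0x54 idx=9 entry=0x56007 [P=1 RW=1 US=1 PS=0]
  → PA=0x5683E  (3 entries read)

Access #0 PA: 0x26830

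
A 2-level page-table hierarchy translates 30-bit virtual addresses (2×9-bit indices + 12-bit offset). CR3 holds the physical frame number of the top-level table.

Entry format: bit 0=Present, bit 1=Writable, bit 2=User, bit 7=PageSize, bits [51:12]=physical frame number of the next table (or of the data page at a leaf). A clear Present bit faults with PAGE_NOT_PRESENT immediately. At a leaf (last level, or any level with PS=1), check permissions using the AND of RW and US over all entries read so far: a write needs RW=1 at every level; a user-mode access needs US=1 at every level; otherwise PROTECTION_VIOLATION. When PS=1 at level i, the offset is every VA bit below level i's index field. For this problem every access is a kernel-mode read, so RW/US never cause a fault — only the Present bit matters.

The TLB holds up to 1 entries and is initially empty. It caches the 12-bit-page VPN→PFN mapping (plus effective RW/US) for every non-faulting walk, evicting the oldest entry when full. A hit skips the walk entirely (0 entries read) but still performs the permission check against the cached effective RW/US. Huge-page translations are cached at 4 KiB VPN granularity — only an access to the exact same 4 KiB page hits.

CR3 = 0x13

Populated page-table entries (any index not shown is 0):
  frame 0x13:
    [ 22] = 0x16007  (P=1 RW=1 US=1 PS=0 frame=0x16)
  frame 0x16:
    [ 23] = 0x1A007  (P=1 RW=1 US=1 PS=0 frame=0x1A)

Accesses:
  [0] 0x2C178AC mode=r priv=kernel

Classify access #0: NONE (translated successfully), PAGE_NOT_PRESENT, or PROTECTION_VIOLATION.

Per-access translation:
#0 VA=0x2C178AC (r,kernel):
  L0 @0x13[22] → 0x16007  P=1,RW=1,US=1,PS=0
  L1 @0x16[23] → 0x1A007  P=1,RW=1,US=1,PS=0
  ✓ 0x1A8AC  — 2 lookups

Access #0 fault: NONE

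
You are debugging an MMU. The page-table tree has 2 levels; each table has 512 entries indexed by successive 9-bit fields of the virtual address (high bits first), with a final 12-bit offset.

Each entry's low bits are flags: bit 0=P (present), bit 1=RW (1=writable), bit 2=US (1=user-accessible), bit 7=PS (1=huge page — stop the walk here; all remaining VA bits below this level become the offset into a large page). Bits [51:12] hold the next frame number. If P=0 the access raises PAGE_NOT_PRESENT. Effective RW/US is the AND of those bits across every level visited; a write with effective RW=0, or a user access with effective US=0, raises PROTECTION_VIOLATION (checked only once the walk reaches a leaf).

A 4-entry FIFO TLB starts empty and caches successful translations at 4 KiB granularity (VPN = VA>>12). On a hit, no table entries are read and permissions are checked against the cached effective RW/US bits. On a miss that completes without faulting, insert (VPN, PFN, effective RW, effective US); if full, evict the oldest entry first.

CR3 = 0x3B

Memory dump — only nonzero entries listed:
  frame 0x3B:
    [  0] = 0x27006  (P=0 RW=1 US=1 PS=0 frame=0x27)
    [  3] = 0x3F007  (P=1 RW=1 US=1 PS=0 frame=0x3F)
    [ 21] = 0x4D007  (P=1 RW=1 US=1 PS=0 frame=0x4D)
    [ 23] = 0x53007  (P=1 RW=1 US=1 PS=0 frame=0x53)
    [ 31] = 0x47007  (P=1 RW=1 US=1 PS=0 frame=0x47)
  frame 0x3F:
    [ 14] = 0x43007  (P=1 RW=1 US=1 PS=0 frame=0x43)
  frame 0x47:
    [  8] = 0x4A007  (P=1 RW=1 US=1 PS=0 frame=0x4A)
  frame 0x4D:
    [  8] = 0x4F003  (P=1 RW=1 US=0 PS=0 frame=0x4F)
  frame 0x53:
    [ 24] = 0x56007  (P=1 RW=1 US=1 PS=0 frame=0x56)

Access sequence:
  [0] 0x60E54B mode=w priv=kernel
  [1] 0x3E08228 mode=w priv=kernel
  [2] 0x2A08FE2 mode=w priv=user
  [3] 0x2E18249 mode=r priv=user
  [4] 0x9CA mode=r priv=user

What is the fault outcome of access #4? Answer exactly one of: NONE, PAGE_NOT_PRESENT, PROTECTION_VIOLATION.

Trace:
#0 VA=0x60E54B (w,kernel):
  [0] read 0x3B idx=3: raw=0x3F007 flags P=1 W=1 U=1 S=0
  [1] read 0x3F idx=14: raw=0x43007 flags P=1 W=1 U=1 S=0
  ✓ 0x4354B  — 2 lookups
#1 VA=0x3E08228 (w,kernel):
  [0] read 0x3B idx=31: raw=0x47007 flags P=1 W=1 U=1 S=0
  [1] read 0x47 idx=8: raw=0x4A007 flags P=1 W=1 U=1 S=0
  ✓ 0x4A228  — 2 lookups
#2 VA=0x2A08FE2 (w,user):
  [0] read 0x3B idx=21: raw=0x4D007 flags P=1 W=1 U=1 S=0
  [1] read 0x4D idx=8: raw=0x4F003 flags P=1 W=1 U=0 S=0
  ⇒ fault: PROTECTION_VIOLATION  — 2 lookups
#3 VA=0x2E18249 (r,user):
  [0] read 0x3B idx=23: raw=0x53007 flags P=1 W=1 U=1 S=0
  [1] read 0x53 idx=24: raw=0x56007 flags P=1 W=1 U=1 S=0
  ✓ 0x56249  — 2 lookups
#4 VA=0x9CA (r,user):
  [0] read 0x3B idx=0: raw=0x27006 flags P=0 W=1 U=1 S=0
  ⇒ fault: PAGE_NOT_PRESENT  — 1 lookups

Access #4 fault: PAGE_NOT_PRESENT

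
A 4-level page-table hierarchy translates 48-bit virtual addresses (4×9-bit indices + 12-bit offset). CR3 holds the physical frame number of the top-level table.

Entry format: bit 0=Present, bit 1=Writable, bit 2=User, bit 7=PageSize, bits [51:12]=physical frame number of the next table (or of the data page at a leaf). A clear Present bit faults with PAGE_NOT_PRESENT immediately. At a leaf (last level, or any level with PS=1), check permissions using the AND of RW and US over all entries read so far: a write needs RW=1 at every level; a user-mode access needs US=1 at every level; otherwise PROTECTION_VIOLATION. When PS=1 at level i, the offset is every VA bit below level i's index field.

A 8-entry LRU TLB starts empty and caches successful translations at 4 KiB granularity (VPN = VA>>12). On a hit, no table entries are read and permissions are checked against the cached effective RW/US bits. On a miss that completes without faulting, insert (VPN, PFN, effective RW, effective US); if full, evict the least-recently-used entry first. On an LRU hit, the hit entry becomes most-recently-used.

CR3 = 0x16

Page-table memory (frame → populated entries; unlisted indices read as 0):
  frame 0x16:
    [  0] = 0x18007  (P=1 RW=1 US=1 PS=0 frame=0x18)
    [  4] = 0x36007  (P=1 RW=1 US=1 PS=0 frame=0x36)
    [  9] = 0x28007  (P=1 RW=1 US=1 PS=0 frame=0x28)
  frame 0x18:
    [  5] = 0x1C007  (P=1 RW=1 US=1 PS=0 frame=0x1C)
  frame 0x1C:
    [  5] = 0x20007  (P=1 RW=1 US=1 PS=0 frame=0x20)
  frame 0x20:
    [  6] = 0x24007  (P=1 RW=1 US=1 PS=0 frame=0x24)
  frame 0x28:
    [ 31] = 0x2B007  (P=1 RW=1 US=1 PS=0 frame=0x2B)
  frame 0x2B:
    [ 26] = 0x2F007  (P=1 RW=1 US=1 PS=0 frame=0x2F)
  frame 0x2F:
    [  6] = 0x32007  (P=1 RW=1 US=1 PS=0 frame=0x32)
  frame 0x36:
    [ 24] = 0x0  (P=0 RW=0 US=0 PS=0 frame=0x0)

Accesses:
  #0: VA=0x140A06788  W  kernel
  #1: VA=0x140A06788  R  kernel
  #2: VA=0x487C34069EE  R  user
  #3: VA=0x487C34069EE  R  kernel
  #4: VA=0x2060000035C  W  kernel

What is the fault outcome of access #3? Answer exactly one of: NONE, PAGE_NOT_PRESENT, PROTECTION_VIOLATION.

Trace:
#0 VA=0x140A06788 (w,kernel):
  [0] read 0x16 idx=0: raw=0x18007 flags P=1 W=1 U=1 S=0
  [1] read 0x18 idx=5: raw=0x1C007 flags P=1 W=1 U=1 S=0
  [2] read 0x1C idx=5: raw=0x20007 flags P=1 W=1 U=1 S=0
  [3] read 0x20 idx=6: raw=0x24007 flags P=1 W=1 U=1 S=0
  ⇒ phys 0x24788  [4 reads]
#1 VA=0x140A06788 (r,kernel):
  TLB hit vpn=0x140A06 → PA=0x24788
#2 VA=0x487C34069EE (r,user):
  [0] read 0x16 idx=9: raw=0x28007 flags P=1 W=1 U=1 S=0
  [1] read 0x28 idx=31: raw=0x2B007 flags P=1 W=1 U=1 S=0
  [2] read 0x2B idx=26: raw=0x2F007 flags P=1 W=1 U=1 S=0
  [3] read 0x2F idx=6: raw=0x32007 flags P=1 W=1 U=1 S=0
  ⇒ phys 0x329EE  [4 reads]
#3 VA=0x487C34069EE (r,kernel):
  TLB hit vpn=0x487C3406 → PA=0x329EE
#4 VA=0x2060000035C (w,kernel):
  [0] read 0x16 idx=4: raw=0x36007 flags P=1 W=1 U=1 S=0
  [1] read 0x36 idx=24: raw=0x0 flags P=0 W=0 U=0 S=0
  ⇒ fault: PAGE_NOT_PRESENT  — 2 lookups

Access #3 fault: NONE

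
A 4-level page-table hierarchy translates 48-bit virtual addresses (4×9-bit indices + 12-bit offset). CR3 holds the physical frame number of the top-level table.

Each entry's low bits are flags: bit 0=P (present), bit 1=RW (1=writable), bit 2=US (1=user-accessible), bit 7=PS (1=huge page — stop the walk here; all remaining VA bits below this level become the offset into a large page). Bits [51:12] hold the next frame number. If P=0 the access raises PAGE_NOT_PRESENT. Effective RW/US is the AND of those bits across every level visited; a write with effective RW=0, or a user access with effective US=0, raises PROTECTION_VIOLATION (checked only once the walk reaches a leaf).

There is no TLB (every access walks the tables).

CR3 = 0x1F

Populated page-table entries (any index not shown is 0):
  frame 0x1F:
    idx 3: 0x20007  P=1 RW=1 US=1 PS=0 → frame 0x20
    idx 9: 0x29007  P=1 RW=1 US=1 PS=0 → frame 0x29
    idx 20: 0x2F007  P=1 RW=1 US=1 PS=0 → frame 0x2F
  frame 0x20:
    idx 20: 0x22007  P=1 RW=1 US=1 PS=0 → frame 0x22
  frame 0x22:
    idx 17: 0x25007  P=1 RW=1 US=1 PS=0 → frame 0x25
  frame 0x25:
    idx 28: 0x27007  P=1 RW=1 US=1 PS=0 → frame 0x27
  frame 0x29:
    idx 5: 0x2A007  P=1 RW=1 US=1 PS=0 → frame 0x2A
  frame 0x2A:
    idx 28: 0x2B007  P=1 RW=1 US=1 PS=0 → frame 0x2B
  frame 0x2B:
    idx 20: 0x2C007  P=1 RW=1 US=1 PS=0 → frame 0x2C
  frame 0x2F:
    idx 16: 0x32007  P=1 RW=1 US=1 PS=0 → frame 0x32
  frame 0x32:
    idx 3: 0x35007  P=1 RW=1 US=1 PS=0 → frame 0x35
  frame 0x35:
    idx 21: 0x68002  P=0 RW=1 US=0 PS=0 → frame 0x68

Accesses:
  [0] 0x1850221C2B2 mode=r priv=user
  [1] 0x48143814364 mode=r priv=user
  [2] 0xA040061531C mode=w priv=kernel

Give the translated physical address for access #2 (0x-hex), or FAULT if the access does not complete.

Trace:
#0 VA=0x1850221C2B2 (r,user):
  L0: frame=0x1F idx=3 entry=0x20007 [P=1 RW=1 US=1 PS=0]
  L1: frame=0x20 idx=20 entry=0x22007 [P=1 RW=1 US=1 PS=0]
  L2: frame=0x22 idx=17 entry=0x25007 [P=1 RW=1 US=1 PS=0]
  L3: frame=0x25 idx=28 entry=0x27007 [P=1 RW=1 US=1 PS=0]
  ✓ 0x272B2  — 4 lookups
#1 VA=0x48143814364 (r,user):
  L0: frame=0x1F idx=9 entry=0x29007 [P=1 RW=1 US=1 PS=0]
  L1: frame=0x29 idx=5 entry=0x2A007 [P=1 RW=1 US=1 PS=0]
  L2: frame=0x2A idx=28 entry=0x2B007 [P=1 RW=1 US=1 PS=0]
  L3: frame=0x2B idx=20 entry=0x2C007 [P=1 RW=1 US=1 PS=0]
  ✓ 0x2C364  — 4 lookups
#2 VA=0xA040061531C (w,kernel):
  L0: frame=0x1F idx=20 entry=0x2F007 [P=1 RW=1 US=1 PS=0]
  L1: frame=0x2F idx=16 entry=0x32007 [P=1 RW=1 US=1 PS=0]
  L2: frame=0x32 idx=3 entry=0x35007 [P=1 RW=1 US=1 PS=0]
  L3: frame=0x35 idx=21 entry=0x68002 [P=0 RW=1 US=0 PS=0]
  ✗ PAGE_NOT_PRESENT  [4 reads]

Access #2 PA: FAULT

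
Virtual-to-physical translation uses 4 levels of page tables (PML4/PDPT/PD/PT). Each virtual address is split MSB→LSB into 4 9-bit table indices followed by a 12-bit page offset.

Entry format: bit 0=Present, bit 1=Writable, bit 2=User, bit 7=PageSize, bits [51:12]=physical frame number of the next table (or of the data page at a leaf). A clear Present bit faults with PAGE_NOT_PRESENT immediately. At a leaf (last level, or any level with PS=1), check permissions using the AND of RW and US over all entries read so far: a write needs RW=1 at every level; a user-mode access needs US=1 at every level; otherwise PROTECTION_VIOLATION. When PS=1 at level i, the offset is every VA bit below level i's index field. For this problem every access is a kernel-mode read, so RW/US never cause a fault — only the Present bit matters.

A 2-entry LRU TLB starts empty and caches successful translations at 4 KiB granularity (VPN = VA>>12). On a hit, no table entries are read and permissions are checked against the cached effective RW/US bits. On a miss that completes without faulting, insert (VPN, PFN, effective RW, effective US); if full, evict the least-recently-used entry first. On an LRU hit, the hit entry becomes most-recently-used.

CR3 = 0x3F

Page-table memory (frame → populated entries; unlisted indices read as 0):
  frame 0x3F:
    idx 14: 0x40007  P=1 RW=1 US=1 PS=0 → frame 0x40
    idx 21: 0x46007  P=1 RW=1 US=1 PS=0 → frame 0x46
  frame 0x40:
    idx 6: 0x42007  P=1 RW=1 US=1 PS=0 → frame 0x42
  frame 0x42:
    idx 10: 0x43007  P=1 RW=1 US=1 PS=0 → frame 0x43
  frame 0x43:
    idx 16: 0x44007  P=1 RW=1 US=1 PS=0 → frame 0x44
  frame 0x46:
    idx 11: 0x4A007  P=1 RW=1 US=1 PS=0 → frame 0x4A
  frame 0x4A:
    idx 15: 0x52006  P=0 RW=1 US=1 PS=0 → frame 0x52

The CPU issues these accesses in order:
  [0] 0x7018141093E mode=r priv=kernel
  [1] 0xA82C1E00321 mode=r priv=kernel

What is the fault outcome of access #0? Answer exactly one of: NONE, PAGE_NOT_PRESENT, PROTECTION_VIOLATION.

Trace:
#0 VA=0x7018141093E (r,kernel):
  L0: frame=0x3F idx=14 entry=0x40007 [P=1 RW=1 US=1 PS=0]
  L1: frame=0x40 idx=6 entry=0x42007 [P=1 RW=1 US=1 PS=0]
  L2: frame=0x42 idx=10 entry=0x43007 [P=1 RW=1 US=1 PS=0]
  L3: frame=0x43 idx=16 entry=0x44007 [P=1 RW=1 US=1 PS=0]
  → PA=0x4493E  (4 entries read)
#1 VA=0xA82C1E00321 (r,kernel):
  L0: frame=0x3F idx=21 entry=0x46007 [P=1 RW=1 US=1 PS=0]
  L1: frame=0x46 idx=11 entry=0x4A007 [P=1 RW=1 US=1 PS=0]
  L2: frame=0x4A idx=15 entry=0x52006 [P=0 RW=1 US=1 PS=0]
  ✗ PAGE_NOT_PRESENT  [3 reads]

Access #0 fault: NONE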